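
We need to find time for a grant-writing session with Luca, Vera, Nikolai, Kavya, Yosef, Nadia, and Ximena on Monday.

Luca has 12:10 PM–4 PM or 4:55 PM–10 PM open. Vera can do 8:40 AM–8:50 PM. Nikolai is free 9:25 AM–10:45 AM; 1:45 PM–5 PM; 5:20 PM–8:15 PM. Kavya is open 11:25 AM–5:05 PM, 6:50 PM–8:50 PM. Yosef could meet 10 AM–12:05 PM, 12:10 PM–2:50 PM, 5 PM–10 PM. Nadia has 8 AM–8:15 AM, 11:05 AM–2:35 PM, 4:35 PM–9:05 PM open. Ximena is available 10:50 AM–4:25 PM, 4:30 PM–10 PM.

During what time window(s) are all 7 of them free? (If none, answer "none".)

Luca ∩ Vera: 12:10-16:00, 16:55-20:50.
Luca ∩ Vera ∩ Nikolai: 13:45-16:00, 16:55-17:00, 17:20-20:15.
Luca ∩ Vera ∩ Nikolai ∩ Kavya: 13:45-16:00, 16:55-17:00, 18:50-20:15.
Luca ∩ Vera ∩ Nikolai ∩ Kavya ∩ Yosef: 13:45-14:50, 18:50-20:15.
Luca ∩ Vera ∩ Nikolai ∩ Kavya ∩ Yosef ∩ Nadia: 13:45-14:35, 18:50-20:15.
Luca ∩ Vera ∩ Nikolai ∩ Kavya ∩ Yosef ∩ Nadia ∩ Ximena: 13:45-14:35, 18:50-20:15.
Those are the intersection windows.

13:45-14:35, 18:50-20:15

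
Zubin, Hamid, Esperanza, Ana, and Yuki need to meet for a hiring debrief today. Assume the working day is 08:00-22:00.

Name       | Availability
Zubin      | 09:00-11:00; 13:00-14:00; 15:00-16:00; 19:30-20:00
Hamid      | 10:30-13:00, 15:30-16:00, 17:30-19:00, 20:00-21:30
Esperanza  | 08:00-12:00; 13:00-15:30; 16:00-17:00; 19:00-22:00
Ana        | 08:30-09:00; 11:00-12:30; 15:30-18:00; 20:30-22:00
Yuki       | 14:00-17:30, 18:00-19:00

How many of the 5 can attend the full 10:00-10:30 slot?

Zubin and Esperanza can make the full 10:00-10:30 slot — that's 2.

2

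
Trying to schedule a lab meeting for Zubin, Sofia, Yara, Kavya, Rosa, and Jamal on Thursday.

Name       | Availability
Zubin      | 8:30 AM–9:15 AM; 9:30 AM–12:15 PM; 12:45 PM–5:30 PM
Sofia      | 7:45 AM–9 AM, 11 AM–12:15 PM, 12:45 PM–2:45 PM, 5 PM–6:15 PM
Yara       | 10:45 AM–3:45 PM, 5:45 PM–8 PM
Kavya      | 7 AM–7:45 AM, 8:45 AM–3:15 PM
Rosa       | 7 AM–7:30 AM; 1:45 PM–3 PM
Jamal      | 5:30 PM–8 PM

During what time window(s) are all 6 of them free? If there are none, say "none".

Zubin ∩ Sofia: 08:30-09:00, 11:00-12:15, 12:45-14:45, 17:00-17:30.
Zubin ∩ Sofia ∩ Yara: 11:00-12:15, 12:45-14:45.
Zubin ∩ Sofia ∩ Yara ∩ Kavya: 11:00-12:15, 12:45-14:45.
Zubin ∩ Sofia ∩ Yara ∩ Kavya ∩ Rosa: 13:45-14:45.
Zubin ∩ Sofia ∩ Yara ∩ Kavya ∩ Rosa ∩ Jamal: ∅.
There is no time when everyone is free.

none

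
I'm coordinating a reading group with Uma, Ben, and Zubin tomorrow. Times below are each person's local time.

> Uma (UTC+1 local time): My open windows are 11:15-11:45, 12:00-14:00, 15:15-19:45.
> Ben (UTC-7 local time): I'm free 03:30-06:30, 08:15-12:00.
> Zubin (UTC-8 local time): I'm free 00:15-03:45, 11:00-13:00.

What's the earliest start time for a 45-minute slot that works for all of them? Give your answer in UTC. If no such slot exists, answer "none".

Uma in UTC: 10:15-10:45, 11:00-13:00, 14:15-18:45 (subtract 1h to convert from UTC+1).
Ben in UTC: 10:30-13:30, 15:15-19:00 (add 7h to convert from UTC-7).
Zubin in UTC: 08:15-11:45, 19:00-21:00 (add 8h to convert from UTC-8).
Uma ∩ Ben: 10:30-10:45, 11:00-13:00, 15:15-18:45.
Uma ∩ Ben ∩ Zubin: 10:30-10:45, 11:00-11:45.
The first common window of at least 45 minutes is 11:00-11:45, so the earliest start is 11:00.

11:00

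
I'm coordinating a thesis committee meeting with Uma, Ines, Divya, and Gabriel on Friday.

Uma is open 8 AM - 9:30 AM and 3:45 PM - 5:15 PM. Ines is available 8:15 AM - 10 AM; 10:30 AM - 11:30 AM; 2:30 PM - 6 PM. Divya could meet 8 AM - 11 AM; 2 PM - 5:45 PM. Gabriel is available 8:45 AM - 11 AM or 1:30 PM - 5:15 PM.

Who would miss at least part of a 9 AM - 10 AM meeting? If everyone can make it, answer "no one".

Uma

Uma: not fully free for 09:00-10:00. Ines: free for 09:00-10:00. Divya: free for 09:00-10:00. Gabriel: free for 09:00-10:00.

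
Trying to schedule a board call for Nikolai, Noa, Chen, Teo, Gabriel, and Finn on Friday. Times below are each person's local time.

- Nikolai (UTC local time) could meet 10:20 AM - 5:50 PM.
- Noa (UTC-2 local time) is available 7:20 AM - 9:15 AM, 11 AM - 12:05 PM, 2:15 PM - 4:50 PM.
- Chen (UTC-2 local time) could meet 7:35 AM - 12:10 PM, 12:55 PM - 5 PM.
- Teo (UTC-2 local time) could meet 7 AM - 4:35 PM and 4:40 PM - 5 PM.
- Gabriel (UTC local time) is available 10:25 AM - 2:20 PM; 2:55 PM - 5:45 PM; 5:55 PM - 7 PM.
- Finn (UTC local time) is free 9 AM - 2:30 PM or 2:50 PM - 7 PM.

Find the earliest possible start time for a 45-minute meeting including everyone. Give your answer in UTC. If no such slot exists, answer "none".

Nikolai in UTC: 10:20-17:50.
Noa in UTC: 09:20-11:15, 13:00-14:05, 16:15-18:50 (add 2h to convert from UTC-2).
Chen in UTC: 09:35-14:10, 14:55-19:00 (add 2h to convert from UTC-2).
Teo in UTC: 09:00-18:35, 18:40-19:00 (add 2h to convert from UTC-2).
Gabriel in UTC: 10:25-14:20, 14:55-17:45, 17:55-19:00.
Finn in UTC: 09:00-14:30, 14:50-19:00.
Nikolai ∩ Noa: 10:20-11:15, 13:00-14:05, 16:15-17:50.
Nikolai ∩ Noa ∩ Chen: 10:20-11:15, 13:00-14:05, 16:15-17:50.
Nikolai ∩ Noa ∩ Chen ∩ Teo: 10:20-11:15, 13:00-14:05, 16:15-17:50.
Nikolai ∩ Noa ∩ Chen ∩ Teo ∩ Gabriel: 10:25-11:15, 13:00-14:05, 16:15-17:45.
Nikolai ∩ Noa ∩ Chen ∩ Teo ∩ Gabriel ∩ Finn: 10:25-11:15, 13:00-14:05, 16:15-17:45.
So the common availability across everyone is 10:25-11:15, 13:00-14:05, 16:15-17:45.
The first common window of at least 45 minutes is 10:25-11:15, so the earliest start is 10:25.

10:25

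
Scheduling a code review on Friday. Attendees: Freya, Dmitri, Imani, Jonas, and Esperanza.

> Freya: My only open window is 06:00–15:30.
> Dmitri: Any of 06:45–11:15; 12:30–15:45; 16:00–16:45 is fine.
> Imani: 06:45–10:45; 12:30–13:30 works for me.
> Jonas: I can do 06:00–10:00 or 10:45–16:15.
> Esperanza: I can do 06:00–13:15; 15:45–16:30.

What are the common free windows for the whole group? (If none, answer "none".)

06:45-10:00, 12:30-13:15

Freya ∩ Dmitri: 06:45-11:15, 12:30-15:30.
Freya ∩ Dmitri ∩ Imani: 06:45-10:45, 12:30-13:30.
Freya ∩ Dmitri ∩ Imani ∩ Jonas: 06:45-10:00, 12:30-13:30.
Freya ∩ Dmitri ∩ Imani ∩ Jonas ∩ Esperanza: 06:45-10:00, 12:30-13:15.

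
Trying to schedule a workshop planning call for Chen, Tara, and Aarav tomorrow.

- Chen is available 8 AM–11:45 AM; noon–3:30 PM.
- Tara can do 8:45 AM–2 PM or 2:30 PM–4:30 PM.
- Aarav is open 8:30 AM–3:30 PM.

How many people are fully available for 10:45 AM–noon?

2

Tara and Aarav can make the full 10:45-12:00 slot — that's 2.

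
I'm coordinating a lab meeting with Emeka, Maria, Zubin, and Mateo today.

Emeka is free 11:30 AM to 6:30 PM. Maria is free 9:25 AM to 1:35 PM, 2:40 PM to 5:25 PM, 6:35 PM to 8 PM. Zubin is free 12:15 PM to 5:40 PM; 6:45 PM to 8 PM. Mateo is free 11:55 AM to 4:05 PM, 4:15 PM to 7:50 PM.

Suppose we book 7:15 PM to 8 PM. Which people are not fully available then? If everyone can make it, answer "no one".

Emeka: not fully free for 19:15-20:00. Maria: free for 19:15-20:00. Zubin: free for 19:15-20:00. Mateo: not fully free for 19:15-20:00.

Emeka, Mateo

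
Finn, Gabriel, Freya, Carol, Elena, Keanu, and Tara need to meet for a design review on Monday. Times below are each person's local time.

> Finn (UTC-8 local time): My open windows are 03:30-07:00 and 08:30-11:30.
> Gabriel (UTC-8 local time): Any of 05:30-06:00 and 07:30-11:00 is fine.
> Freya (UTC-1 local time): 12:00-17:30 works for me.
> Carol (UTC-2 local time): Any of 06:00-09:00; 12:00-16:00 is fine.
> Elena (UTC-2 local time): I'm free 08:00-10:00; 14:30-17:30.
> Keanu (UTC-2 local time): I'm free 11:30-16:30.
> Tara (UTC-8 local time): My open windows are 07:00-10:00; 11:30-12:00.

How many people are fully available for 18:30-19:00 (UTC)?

Finn in UTC: 11:30-15:00, 16:30-19:30 (add 8h to convert from UTC-8).
Gabriel in UTC: 13:30-14:00, 15:30-19:00 (add 8h to convert from UTC-8).
Freya in UTC: 13:00-18:30 (add 1h to convert from UTC-1).
Carol in UTC: 08:00-11:00, 14:00-18:00 (add 2h to convert from UTC-2).
Elena in UTC: 10:00-12:00, 16:30-19:30 (add 2h to convert from UTC-2).
Keanu in UTC: 13:30-18:30 (add 2h to convert from UTC-2).
Tara in UTC: 15:00-18:00, 19:30-20:00 (add 8h to convert from UTC-8).
Finn, Gabriel, and Elena can make the full 18:30-19:00 slot — that's 3.

3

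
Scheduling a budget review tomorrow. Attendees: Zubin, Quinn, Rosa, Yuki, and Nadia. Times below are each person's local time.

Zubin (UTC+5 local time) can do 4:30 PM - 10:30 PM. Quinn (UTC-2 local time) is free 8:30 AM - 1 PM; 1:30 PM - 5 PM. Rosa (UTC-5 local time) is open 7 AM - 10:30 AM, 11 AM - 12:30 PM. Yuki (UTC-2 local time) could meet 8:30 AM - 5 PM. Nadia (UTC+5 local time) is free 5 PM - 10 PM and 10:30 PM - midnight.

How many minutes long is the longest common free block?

180

Zubin in UTC: 11:30-17:30 (subtract 5h to convert from UTC+5).
Quinn in UTC: 10:30-15:00, 15:30-19:00 (add 2h to convert from UTC-2).
Rosa in UTC: 12:00-15:30, 16:00-17:30 (add 5h to convert from UTC-5).
Yuki in UTC: 10:30-19:00 (add 2h to convert from UTC-2).
Nadia in UTC: 12:00-17:00, 17:30-19:00 (subtract 5h to convert from UTC+5).
Zubin ∩ Quinn: 11:30-15:00, 15:30-17:30.
Zubin ∩ Quinn ∩ Rosa: 12:00-15:00, 16:00-17:30.
Zubin ∩ Quinn ∩ Rosa ∩ Yuki: 12:00-15:00, 16:00-17:30.
Zubin ∩ Quinn ∩ Rosa ∩ Yuki ∩ Nadia: 12:00-15:00, 16:00-17:00.
The longest is 12:00-15:00 at 180 minutes.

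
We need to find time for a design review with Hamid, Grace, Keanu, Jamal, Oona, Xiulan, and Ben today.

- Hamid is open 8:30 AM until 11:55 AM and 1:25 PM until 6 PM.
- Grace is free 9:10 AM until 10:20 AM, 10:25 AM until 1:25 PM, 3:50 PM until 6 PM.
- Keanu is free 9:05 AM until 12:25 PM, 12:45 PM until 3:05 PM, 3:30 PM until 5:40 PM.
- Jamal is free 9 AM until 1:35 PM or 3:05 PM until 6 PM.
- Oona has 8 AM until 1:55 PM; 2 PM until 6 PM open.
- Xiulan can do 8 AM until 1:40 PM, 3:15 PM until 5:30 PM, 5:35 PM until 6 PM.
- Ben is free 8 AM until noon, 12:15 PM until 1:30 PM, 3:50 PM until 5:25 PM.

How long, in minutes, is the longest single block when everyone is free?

Hamid ∩ Grace: 09:10-10:20, 10:25-11:55, 15:50-18:00.
Hamid ∩ Grace ∩ Keanu: 09:10-10:20, 10:25-11:55, 15:50-17:40.
Hamid ∩ Grace ∩ Keanu ∩ Jamal: 09:10-10:20, 10:25-11:55, 15:50-17:40.
Hamid ∩ Grace ∩ Keanu ∩ Jamal ∩ Oona: 09:10-10:20, 10:25-11:55, 15:50-17:40.
Hamid ∩ Grace ∩ Keanu ∩ Jamal ∩ Oona ∩ Xiulan: 09:10-10:20, 10:25-11:55, 15:50-17:30, 17:35-17:40.
Hamid ∩ Grace ∩ Keanu ∩ Jamal ∩ Oona ∩ Xiulan ∩ Ben: 09:10-10:20, 10:25-11:55, 15:50-17:25.
The longest is 15:50-17:25 at 95 minutes.

95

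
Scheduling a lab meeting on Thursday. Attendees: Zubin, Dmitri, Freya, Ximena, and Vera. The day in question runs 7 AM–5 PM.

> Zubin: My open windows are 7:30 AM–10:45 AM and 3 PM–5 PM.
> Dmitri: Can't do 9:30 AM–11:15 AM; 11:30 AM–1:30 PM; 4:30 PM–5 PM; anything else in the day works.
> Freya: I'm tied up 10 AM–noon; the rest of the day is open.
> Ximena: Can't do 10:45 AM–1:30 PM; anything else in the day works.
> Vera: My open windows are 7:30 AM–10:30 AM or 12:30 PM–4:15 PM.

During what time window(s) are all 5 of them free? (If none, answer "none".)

Zubin free: 07:30-10:45, 15:00-17:00.
Dmitri free: 07:00-09:30, 11:15-11:30, 13:30-16:30 (invert busy blocks within the working day).
Freya free: 07:00-10:00, 12:00-17:00 (invert busy blocks within the working day).
Ximena free: 07:00-10:45, 13:30-17:00 (invert busy blocks within the working day).
Vera free: 07:30-10:30, 12:30-16:15.
Zubin ∩ Dmitri: 07:30-09:30, 15:00-16:30.
Zubin ∩ Dmitri ∩ Freya: 07:30-09:30, 15:00-16:30.
Zubin ∩ Dmitri ∩ Freya ∩ Ximena: 07:30-09:30, 15:00-16:30.
Zubin ∩ Dmitri ∩ Freya ∩ Ximena ∩ Vera: 07:30-09:30, 15:00-16:15.
Those are the intersection windows.

07:30-09:30, 15:00-16:15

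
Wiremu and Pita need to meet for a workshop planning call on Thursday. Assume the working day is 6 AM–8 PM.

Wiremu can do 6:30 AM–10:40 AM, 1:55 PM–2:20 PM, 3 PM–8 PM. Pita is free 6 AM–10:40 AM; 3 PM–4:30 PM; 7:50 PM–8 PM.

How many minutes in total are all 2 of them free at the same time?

Wiremu ∩ Pita: 06:30-10:40, 15:00-16:30, 19:50-20:00.
So the common availability across everyone is 06:30-10:40, 15:00-16:30, 19:50-20:00.
Summing the common windows: 250 + 90 + 10 = 350 minutes.

350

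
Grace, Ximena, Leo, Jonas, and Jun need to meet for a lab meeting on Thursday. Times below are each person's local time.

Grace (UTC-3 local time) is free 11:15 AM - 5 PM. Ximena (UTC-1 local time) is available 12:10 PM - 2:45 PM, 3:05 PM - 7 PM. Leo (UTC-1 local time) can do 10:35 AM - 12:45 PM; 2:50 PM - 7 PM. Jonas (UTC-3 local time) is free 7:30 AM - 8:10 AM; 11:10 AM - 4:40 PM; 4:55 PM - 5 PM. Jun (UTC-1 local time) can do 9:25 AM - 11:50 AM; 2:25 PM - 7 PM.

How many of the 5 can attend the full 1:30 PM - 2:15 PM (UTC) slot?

Grace in UTC: 14:15-20:00 (add 3h to convert from UTC-3).
Ximena in UTC: 13:10-15:45, 16:05-20:00 (add 1h to convert from UTC-1).
Leo in UTC: 11:35-13:45, 15:50-20:00 (add 1h to convert from UTC-1).
Jonas in UTC: 10:30-11:10, 14:10-19:40, 19:55-20:00 (add 3h to convert from UTC-3).
Jun in UTC: 10:25-12:50, 15:25-20:00 (add 1h to convert from UTC-1).
Ximena can make the full 13:30-14:15 slot — that's 1.

1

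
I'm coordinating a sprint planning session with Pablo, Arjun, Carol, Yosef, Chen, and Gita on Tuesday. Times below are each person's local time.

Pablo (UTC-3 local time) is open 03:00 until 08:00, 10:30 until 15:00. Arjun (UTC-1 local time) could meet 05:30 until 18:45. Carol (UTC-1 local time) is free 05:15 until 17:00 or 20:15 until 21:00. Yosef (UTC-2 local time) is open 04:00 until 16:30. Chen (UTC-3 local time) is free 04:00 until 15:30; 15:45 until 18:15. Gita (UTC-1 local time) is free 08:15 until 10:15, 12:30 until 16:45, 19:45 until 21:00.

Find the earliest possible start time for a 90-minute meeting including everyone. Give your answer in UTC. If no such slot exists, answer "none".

09:15

Pablo in UTC: 06:00-11:00, 13:30-18:00 (add 3h to convert from UTC-3).
Arjun in UTC: 06:30-19:45 (add 1h to convert from UTC-1).
Carol in UTC: 06:15-18:00, 21:15-22:00 (add 1h to convert from UTC-1).
Yosef in UTC: 06:00-18:30 (add 2h to convert from UTC-2).
Chen in UTC: 07:00-18:30, 18:45-21:15 (add 3h to convert from UTC-3).
Gita in UTC: 09:15-11:15, 13:30-17:45, 20:45-22:00 (add 1h to convert from UTC-1).
Pablo ∩ Arjun: 06:30-11:00, 13:30-18:00.
Pablo ∩ Arjun ∩ Carol: 06:30-11:00, 13:30-18:00.
Pablo ∩ Arjun ∩ Carol ∩ Yosef: 06:30-11:00, 13:30-18:00.
Pablo ∩ Arjun ∩ Carol ∩ Yosef ∩ Chen: 07:00-11:00, 13:30-18:00.
Pablo ∩ Arjun ∩ Carol ∩ Yosef ∩ Chen ∩ Gita: 09:15-11:00, 13:30-17:45.
Those are the intersection windows.
The first common window of at least 90 minutes is 09:15-11:00, so the earliest start is 09:15.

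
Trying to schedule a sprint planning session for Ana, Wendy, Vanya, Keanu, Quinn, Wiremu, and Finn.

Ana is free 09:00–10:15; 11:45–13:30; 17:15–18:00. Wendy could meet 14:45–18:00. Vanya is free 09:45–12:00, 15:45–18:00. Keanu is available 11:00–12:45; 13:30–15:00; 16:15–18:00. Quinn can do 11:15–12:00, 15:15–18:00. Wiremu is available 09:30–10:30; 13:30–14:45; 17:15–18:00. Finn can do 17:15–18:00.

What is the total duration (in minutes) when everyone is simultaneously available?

45

Ana ∩ Wendy: 17:15-18:00.
Ana ∩ Wendy ∩ Vanya: 17:15-18:00.
Ana ∩ Wendy ∩ Vanya ∩ Keanu: 17:15-18:00.
Ana ∩ Wendy ∩ Vanya ∩ Keanu ∩ Quinn: 17:15-18:00.
Ana ∩ Wendy ∩ Vanya ∩ Keanu ∩ Quinn ∩ Wiremu: 17:15-18:00.
Ana ∩ Wendy ∩ Vanya ∩ Keanu ∩ Quinn ∩ Wiremu ∩ Finn: 17:15-18:00.
So the common availability across everyone is 17:15-18:00.
That's a single block of 45 minutes.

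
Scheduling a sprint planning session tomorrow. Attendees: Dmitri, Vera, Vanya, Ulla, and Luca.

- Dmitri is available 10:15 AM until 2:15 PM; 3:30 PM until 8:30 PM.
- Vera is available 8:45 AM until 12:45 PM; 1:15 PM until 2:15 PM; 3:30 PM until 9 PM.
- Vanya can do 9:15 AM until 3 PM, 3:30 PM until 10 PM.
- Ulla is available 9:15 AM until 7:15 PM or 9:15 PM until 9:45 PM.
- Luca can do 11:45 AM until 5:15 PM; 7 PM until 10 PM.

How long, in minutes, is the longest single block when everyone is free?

Dmitri ∩ Vera: 10:15-12:45, 13:15-14:15, 15:30-20:30.
Dmitri ∩ Vera ∩ Vanya: 10:15-12:45, 13:15-14:15, 15:30-20:30.
Dmitri ∩ Vera ∩ Vanya ∩ Ulla: 10:15-12:45, 13:15-14:15, 15:30-19:15.
Dmitri ∩ Vera ∩ Vanya ∩ Ulla ∩ Luca: 11:45-12:45, 13:15-14:15, 15:30-17:15, 19:00-19:15.
The longest is 15:30-17:15 at 105 minutes.

105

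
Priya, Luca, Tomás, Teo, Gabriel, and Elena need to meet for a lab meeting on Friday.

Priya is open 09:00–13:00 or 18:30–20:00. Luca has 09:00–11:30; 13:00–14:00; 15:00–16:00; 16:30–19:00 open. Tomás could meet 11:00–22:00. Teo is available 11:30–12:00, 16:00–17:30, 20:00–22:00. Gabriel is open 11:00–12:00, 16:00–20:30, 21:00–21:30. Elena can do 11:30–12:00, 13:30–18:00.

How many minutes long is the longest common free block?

0

Priya ∩ Luca: 09:00-11:30, 18:30-19:00.
Priya ∩ Luca ∩ Tomás: 11:00-11:30, 18:30-19:00.
Priya ∩ Luca ∩ Tomás ∩ Teo: ∅.
Priya ∩ Luca ∩ Tomás ∩ Teo ∩ Gabriel: ∅.
Priya ∩ Luca ∩ Tomás ∩ Teo ∩ Gabriel ∩ Elena: ∅.
There is no time when everyone is free.
No common window exists, so the longest block is 0 minutes.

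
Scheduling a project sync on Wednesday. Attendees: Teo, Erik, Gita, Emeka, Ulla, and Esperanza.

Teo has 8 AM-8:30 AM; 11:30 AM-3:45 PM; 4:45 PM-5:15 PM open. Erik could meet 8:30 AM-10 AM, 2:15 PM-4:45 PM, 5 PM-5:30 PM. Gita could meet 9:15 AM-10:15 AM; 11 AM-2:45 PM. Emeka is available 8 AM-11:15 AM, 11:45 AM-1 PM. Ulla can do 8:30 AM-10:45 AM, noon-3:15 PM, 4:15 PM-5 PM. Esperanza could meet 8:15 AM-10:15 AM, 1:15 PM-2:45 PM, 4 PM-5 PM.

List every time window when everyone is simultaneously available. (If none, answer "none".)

none

Teo ∩ Erik: 14:15-15:45, 17:00-17:15.
Teo ∩ Erik ∩ Gita: 14:15-14:45.
Teo ∩ Erik ∩ Gita ∩ Emeka: ∅.
Teo ∩ Erik ∩ Gita ∩ Emeka ∩ Ulla: ∅.
Teo ∩ Erik ∩ Gita ∩ Emeka ∩ Ulla ∩ Esperanza: ∅.
There is no time when everyone is free.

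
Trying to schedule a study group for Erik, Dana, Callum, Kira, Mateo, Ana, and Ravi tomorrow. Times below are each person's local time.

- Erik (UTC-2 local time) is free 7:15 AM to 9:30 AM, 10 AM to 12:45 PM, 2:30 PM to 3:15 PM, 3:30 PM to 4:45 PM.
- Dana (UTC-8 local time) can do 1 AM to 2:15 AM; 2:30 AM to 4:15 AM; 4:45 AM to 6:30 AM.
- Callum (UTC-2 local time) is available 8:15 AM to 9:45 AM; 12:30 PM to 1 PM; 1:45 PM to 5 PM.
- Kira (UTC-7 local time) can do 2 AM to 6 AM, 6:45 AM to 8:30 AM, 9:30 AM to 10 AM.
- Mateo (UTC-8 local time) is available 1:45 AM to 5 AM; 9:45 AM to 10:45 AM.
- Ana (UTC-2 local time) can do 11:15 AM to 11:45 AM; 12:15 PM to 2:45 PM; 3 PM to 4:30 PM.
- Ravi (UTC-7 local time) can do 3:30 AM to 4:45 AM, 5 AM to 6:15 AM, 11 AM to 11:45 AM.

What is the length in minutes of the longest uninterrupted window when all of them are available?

0

Erik in UTC: 09:15-11:30, 12:00-14:45, 16:30-17:15, 17:30-18:45 (add 2h to convert from UTC-2).
Dana in UTC: 09:00-10:15, 10:30-12:15, 12:45-14:30 (add 8h to convert from UTC-8).
Callum in UTC: 10:15-11:45, 14:30-15:00, 15:45-19:00 (add 2h to convert from UTC-2).
Kira in UTC: 09:00-13:00, 13:45-15:30, 16:30-17:00 (add 7h to convert from UTC-7).
Mateo in UTC: 09:45-13:00, 17:45-18:45 (add 8h to convert from UTC-8).
Ana in UTC: 13:15-13:45, 14:15-16:45, 17:00-18:30 (add 2h to convert from UTC-2).
Ravi in UTC: 10:30-11:45, 12:00-13:15, 18:00-18:45 (add 7h to convert from UTC-7).
Erik ∩ Dana: 09:15-10:15, 10:30-11:30, 12:00-12:15, 12:45-14:30.
Erik ∩ Dana ∩ Callum: 10:30-11:30.
Erik ∩ Dana ∩ Callum ∩ Kira: 10:30-11:30.
Erik ∩ Dana ∩ Callum ∩ Kira ∩ Mateo: 10:30-11:30.
Erik ∩ Dana ∩ Callum ∩ Kira ∩ Mateo ∩ Ana: ∅.
Erik ∩ Dana ∩ Callum ∩ Kira ∩ Mateo ∩ Ana ∩ Ravi: ∅.
There is no time when everyone is free.
No common window exists, so the longest block is 0 minutes.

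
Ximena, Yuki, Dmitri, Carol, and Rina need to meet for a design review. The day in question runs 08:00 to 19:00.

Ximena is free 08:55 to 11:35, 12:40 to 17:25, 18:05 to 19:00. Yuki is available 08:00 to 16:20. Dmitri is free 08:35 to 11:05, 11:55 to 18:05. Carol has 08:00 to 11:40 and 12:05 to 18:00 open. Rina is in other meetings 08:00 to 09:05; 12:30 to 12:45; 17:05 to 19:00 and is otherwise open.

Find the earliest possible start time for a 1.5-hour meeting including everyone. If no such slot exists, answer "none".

09:05

Ximena free: 08:55-11:35, 12:40-17:25, 18:05-19:00.
Yuki free: 08:00-16:20.
Dmitri free: 08:35-11:05, 11:55-18:05.
Carol free: 08:00-11:40, 12:05-18:00.
Rina free: 09:05-12:30, 12:45-17:05 (invert busy blocks within the working day).
Ximena ∩ Yuki: 08:55-11:35, 12:40-16:20.
Ximena ∩ Yuki ∩ Dmitri: 08:55-11:05, 12:40-16:20.
Ximena ∩ Yuki ∩ Dmitri ∩ Carol: 08:55-11:05, 12:40-16:20.
Ximena ∩ Yuki ∩ Dmitri ∩ Carol ∩ Rina: 09:05-11:05, 12:45-16:20.
The first common window of at least 90 minutes is 09:05-11:05, so the earliest start is 09:05.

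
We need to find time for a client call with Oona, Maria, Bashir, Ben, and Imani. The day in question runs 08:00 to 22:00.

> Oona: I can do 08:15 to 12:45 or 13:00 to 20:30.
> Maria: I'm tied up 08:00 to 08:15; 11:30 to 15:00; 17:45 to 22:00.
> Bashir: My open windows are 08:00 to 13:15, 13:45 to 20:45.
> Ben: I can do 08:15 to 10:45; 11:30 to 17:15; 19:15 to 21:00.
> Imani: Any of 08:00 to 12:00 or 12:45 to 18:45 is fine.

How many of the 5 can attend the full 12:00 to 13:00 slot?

Oona free: 08:15-12:45, 13:00-20:30.
Maria free: 08:15-11:30, 15:00-17:45 (invert busy blocks within the working day).
Bashir free: 08:00-13:15, 13:45-20:45.
Ben free: 08:15-10:45, 11:30-17:15, 19:15-21:00.
Imani free: 08:00-12:00, 12:45-18:45.
Bashir and Ben can make the full 12:00-13:00 slot — that's 2.

2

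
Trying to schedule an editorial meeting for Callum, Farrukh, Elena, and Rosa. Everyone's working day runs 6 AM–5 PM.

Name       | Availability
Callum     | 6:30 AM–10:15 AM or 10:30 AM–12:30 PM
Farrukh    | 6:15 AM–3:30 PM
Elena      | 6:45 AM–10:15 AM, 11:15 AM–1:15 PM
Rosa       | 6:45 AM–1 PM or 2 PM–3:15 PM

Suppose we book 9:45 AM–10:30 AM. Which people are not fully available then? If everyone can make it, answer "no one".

Callum, Elena

Callum: not fully free for 09:45-10:30. Farrukh: free for 09:45-10:30. Elena: not fully free for 09:45-10:30. Rosa: free for 09:45-10:30.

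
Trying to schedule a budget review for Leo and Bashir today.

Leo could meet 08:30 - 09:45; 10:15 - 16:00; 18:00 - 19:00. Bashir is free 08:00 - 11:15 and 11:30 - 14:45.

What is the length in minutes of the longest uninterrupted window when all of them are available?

195

Leo ∩ Bashir: 08:30-09:45, 10:15-11:15, 11:30-14:45.
Those are the intersection windows.
The longest is 11:30-14:45 at 195 minutes.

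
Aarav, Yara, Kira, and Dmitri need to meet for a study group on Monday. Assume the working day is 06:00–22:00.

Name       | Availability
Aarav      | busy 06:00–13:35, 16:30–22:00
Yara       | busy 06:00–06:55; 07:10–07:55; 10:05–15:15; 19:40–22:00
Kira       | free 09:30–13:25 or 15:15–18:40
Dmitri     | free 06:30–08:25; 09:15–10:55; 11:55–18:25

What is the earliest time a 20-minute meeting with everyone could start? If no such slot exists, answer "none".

Aarav free: 13:35-16:30 (invert busy blocks within the working day).
Yara free: 06:55-07:10, 07:55-10:05, 15:15-19:40 (invert busy blocks within the working day).
Kira free: 09:30-13:25, 15:15-18:40.
Dmitri free: 06:30-08:25, 09:15-10:55, 11:55-18:25.
Aarav ∩ Yara: 15:15-16:30.
Aarav ∩ Yara ∩ Kira: 15:15-16:30.
Aarav ∩ Yara ∩ Kira ∩ Dmitri: 15:15-16:30.
The first common window of at least 20 minutes is 15:15-16:30, so the earliest start is 15:15.

15:15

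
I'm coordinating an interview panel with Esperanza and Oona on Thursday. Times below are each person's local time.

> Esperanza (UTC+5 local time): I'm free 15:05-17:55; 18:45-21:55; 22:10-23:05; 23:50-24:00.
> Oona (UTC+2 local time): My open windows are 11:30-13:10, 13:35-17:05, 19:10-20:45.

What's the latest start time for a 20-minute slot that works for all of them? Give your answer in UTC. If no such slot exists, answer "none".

17:45

Esperanza in UTC: 10:05-12:55, 13:45-16:55, 17:10-18:05, 18:50-19:00 (subtract 5h to convert from UTC+5).
Oona in UTC: 09:30-11:10, 11:35-15:05, 17:10-18:45 (subtract 2h to convert from UTC+2).
Esperanza ∩ Oona: 10:05-11:10, 11:35-12:55, 13:45-15:05, 17:10-18:05.
Those are the intersection windows.
The last common window of at least 20 minutes is 17:10-18:05; a 20-minute meeting can start as late as 17:45 and still end by 18:05.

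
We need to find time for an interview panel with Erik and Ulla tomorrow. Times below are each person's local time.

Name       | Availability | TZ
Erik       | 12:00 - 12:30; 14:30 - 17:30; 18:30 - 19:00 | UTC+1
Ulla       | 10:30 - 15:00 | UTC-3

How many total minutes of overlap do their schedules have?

210

Erik in UTC: 11:00-11:30, 13:30-16:30, 17:30-18:00 (subtract 1h to convert from UTC+1).
Ulla in UTC: 13:30-18:00 (add 3h to convert from UTC-3).
Erik ∩ Ulla: 13:30-16:30, 17:30-18:00.
Summing the common windows: 180 + 30 = 210 minutes.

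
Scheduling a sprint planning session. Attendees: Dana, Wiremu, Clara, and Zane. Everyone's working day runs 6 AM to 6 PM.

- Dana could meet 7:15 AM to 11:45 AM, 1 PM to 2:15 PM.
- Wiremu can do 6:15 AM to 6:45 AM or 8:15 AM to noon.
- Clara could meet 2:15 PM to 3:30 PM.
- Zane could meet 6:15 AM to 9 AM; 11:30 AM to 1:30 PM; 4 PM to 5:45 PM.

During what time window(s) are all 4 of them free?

none

Dana ∩ Wiremu: 08:15-11:45.
Dana ∩ Wiremu ∩ Clara: ∅.
Dana ∩ Wiremu ∩ Clara ∩ Zane: ∅.
There is no time when everyone is free.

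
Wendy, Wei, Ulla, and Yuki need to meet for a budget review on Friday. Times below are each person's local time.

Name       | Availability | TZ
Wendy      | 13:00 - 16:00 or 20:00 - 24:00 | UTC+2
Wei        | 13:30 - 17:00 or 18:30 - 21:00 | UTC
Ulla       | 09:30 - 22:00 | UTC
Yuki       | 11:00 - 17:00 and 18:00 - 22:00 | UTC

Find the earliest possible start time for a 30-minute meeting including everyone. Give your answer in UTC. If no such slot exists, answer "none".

13:30

Wendy in UTC: 11:00-14:00, 18:00-22:00 (subtract 2h to convert from UTC+2).
Wei in UTC: 13:30-17:00, 18:30-21:00.
Ulla in UTC: 09:30-22:00.
Yuki in UTC: 11:00-17:00, 18:00-22:00.
Wendy ∩ Wei: 13:30-14:00, 18:30-21:00.
Wendy ∩ Wei ∩ Ulla: 13:30-14:00, 18:30-21:00.
Wendy ∩ Wei ∩ Ulla ∩ Yuki: 13:30-14:00, 18:30-21:00.
Those are the intersection windows.
The first common window of at least 30 minutes is 13:30-14:00, so the earliest start is 13:30.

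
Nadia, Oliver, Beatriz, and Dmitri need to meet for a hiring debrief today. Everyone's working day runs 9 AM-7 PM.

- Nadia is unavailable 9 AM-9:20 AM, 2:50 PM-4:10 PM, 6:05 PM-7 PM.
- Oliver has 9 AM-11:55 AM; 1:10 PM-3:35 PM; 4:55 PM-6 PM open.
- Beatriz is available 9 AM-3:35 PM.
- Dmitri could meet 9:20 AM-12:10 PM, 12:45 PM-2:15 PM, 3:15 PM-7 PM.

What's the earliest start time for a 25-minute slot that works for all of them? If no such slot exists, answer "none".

09:20

Nadia free: 09:20-14:50, 16:10-18:05 (invert busy blocks within the working day).
Oliver free: 09:00-11:55, 13:10-15:35, 16:55-18:00.
Beatriz free: 09:00-15:35.
Dmitri free: 09:20-12:10, 12:45-14:15, 15:15-19:00.
Nadia ∩ Oliver: 09:20-11:55, 13:10-14:50, 16:55-18:00.
Nadia ∩ Oliver ∩ Beatriz: 09:20-11:55, 13:10-14:50.
Nadia ∩ Oliver ∩ Beatriz ∩ Dmitri: 09:20-11:55, 13:10-14:15.
The first common window of at least 25 minutes is 09:20-11:55, so the earliest start is 09:20.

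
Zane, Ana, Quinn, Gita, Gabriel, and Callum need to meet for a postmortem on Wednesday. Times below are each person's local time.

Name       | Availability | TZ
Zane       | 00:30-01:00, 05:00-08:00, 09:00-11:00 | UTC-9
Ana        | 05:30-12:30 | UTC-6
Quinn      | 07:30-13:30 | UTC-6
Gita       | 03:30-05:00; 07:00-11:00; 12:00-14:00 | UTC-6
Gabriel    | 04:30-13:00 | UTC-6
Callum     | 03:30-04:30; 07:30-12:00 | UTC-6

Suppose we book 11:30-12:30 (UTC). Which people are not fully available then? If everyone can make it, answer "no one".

Callum, Gita, Quinn, Zane

Zane in UTC: 09:30-10:00, 14:00-17:00, 18:00-20:00 (add 9h to convert from UTC-9).
Ana in UTC: 11:30-18:30 (add 6h to convert from UTC-6).
Quinn in UTC: 13:30-19:30 (add 6h to convert from UTC-6).
Gita in UTC: 09:30-11:00, 13:00-17:00, 18:00-20:00 (add 6h to convert from UTC-6).
Gabriel in UTC: 10:30-19:00 (add 6h to convert from UTC-6).
Callum in UTC: 09:30-10:30, 13:30-18:00 (add 6h to convert from UTC-6).
Zane: not fully free for 11:30-12:30. Ana: free for 11:30-12:30. Quinn: not fully free for 11:30-12:30. Gita: not fully free for 11:30-12:30. Gabriel: free for 11:30-12:30. Callum: not fully free for 11:30-12:30.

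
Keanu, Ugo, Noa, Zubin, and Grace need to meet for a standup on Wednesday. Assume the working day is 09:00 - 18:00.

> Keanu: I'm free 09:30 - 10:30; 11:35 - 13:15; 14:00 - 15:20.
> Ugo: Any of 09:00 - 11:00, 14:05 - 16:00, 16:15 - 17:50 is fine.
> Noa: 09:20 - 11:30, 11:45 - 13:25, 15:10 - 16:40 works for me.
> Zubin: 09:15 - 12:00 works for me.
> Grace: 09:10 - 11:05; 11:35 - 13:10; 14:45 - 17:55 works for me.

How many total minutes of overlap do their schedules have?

60

Keanu ∩ Ugo: 09:30-10:30, 14:05-15:20.
Keanu ∩ Ugo ∩ Noa: 09:30-10:30, 15:10-15:20.
Keanu ∩ Ugo ∩ Noa ∩ Zubin: 09:30-10:30.
Keanu ∩ Ugo ∩ Noa ∩ Zubin ∩ Grace: 09:30-10:30.
So the common availability across everyone is 09:30-10:30.
That's a single block of 60 minutes.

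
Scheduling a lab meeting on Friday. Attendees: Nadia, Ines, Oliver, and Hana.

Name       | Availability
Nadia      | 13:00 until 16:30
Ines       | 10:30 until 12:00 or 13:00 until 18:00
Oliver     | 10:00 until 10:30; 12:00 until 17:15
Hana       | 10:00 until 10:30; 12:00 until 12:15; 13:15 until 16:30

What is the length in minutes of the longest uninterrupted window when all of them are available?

195

Nadia ∩ Ines: 13:00-16:30.
Nadia ∩ Ines ∩ Oliver: 13:00-16:30.
Nadia ∩ Ines ∩ Oliver ∩ Hana: 13:15-16:30.
So the common availability across everyone is 13:15-16:30.
The longest is 13:15-16:30 at 195 minutes.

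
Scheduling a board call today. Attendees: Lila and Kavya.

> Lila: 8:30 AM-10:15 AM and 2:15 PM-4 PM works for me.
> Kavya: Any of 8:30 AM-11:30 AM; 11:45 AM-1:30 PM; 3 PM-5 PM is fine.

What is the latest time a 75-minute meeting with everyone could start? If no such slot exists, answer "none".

Lila ∩ Kavya: 08:30-10:15, 15:00-16:00.
The last common window of at least 75 minutes is 08:30-10:15; a 75-minute meeting can start as late as 09:00 and still end by 10:15.

09:00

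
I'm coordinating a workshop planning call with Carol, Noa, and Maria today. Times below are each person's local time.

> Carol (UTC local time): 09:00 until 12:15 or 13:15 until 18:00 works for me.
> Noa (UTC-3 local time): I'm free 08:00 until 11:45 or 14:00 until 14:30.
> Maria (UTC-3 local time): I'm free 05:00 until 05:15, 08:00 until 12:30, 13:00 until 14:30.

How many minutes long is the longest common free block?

90

Carol in UTC: 09:00-12:15, 13:15-18:00.
Noa in UTC: 11:00-14:45, 17:00-17:30 (add 3h to convert from UTC-3).
Maria in UTC: 08:00-08:15, 11:00-15:30, 16:00-17:30 (add 3h to convert from UTC-3).
Carol ∩ Noa: 11:00-12:15, 13:15-14:45, 17:00-17:30.
Carol ∩ Noa ∩ Maria: 11:00-12:15, 13:15-14:45, 17:00-17:30.
Those are the intersection windows.
The longest is 13:15-14:45 at 90 minutes.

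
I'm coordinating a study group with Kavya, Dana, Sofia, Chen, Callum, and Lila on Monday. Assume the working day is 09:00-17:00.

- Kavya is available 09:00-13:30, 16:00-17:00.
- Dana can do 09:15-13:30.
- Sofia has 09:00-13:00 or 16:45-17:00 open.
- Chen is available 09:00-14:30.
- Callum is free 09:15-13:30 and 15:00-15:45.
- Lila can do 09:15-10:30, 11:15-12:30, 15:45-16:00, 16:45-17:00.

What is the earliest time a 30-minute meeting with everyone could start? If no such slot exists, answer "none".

Kavya ∩ Dana: 09:15-13:30.
Kavya ∩ Dana ∩ Sofia: 09:15-13:00.
Kavya ∩ Dana ∩ Sofia ∩ Chen: 09:15-13:00.
Kavya ∩ Dana ∩ Sofia ∩ Chen ∩ Callum: 09:15-13:00.
Kavya ∩ Dana ∩ Sofia ∩ Chen ∩ Callum ∩ Lila: 09:15-10:30, 11:15-12:30.
So the common availability across everyone is 09:15-10:30, 11:15-12:30.
The first common window of at least 30 minutes is 09:15-10:30, so the earliest start is 09:15.

09:15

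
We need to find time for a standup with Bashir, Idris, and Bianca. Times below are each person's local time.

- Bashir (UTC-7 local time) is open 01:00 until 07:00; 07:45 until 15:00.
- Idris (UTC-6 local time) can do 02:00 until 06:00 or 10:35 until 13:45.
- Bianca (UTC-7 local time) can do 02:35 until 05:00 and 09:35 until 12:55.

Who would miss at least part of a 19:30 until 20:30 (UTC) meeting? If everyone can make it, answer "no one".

Bianca, Idris

Bashir in UTC: 08:00-14:00, 14:45-22:00 (add 7h to convert from UTC-7).
Idris in UTC: 08:00-12:00, 16:35-19:45 (add 6h to convert from UTC-6).
Bianca in UTC: 09:35-12:00, 16:35-19:55 (add 7h to convert from UTC-7).
Bashir: free for 19:30-20:30. Idris: not fully free for 19:30-20:30. Bianca: not fully free for 19:30-20:30.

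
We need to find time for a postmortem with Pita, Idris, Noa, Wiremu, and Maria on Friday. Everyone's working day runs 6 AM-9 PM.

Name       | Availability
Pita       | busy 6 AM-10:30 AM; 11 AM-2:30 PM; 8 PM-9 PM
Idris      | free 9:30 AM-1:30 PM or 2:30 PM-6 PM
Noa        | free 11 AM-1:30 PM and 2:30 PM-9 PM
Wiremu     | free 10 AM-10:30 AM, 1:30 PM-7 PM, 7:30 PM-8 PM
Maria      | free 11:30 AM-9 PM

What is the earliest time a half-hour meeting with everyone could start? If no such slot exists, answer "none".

14:30

Pita free: 10:30-11:00, 14:30-20:00 (invert busy blocks within the working day).
Idris free: 09:30-13:30, 14:30-18:00.
Noa free: 11:00-13:30, 14:30-21:00.
Wiremu free: 10:00-10:30, 13:30-19:00, 19:30-20:00.
Maria free: 11:30-21:00.
Pita ∩ Idris: 10:30-11:00, 14:30-18:00.
Pita ∩ Idris ∩ Noa: 14:30-18:00.
Pita ∩ Idris ∩ Noa ∩ Wiremu: 14:30-18:00.
Pita ∩ Idris ∩ Noa ∩ Wiremu ∩ Maria: 14:30-18:00.
The first common window of at least 30 minutes is 14:30-18:00, so the earliest start is 14:30.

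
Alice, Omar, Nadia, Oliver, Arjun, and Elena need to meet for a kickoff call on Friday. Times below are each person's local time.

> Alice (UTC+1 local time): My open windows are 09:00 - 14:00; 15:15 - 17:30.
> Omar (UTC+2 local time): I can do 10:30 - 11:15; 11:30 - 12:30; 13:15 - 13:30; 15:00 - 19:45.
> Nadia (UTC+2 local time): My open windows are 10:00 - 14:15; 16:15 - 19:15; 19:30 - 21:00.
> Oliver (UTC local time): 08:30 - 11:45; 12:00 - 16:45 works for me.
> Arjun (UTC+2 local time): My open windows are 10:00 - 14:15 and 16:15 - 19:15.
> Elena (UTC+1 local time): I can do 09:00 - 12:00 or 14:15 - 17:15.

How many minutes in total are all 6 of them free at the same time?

Alice in UTC: 08:00-13:00, 14:15-16:30 (subtract 1h to convert from UTC+1).
Omar in UTC: 08:30-09:15, 09:30-10:30, 11:15-11:30, 13:00-17:45 (subtract 2h to convert from UTC+2).
Nadia in UTC: 08:00-12:15, 14:15-17:15, 17:30-19:00 (subtract 2h to convert from UTC+2).
Oliver in UTC: 08:30-11:45, 12:00-16:45.
Arjun in UTC: 08:00-12:15, 14:15-17:15 (subtract 2h to convert from UTC+2).
Elena in UTC: 08:00-11:00, 13:15-16:15 (subtract 1h to convert from UTC+1).
Alice ∩ Omar: 08:30-09:15, 09:30-10:30, 11:15-11:30, 14:15-16:30.
Alice ∩ Omar ∩ Nadia: 08:30-09:15, 09:30-10:30, 11:15-11:30, 14:15-16:30.
Alice ∩ Omar ∩ Nadia ∩ Oliver: 08:30-09:15, 09:30-10:30, 11:15-11:30, 14:15-16:30.
Alice ∩ Omar ∩ Nadia ∩ Oliver ∩ Arjun: 08:30-09:15, 09:30-10:30, 11:15-11:30, 14:15-16:30.
Alice ∩ Omar ∩ Nadia ∩ Oliver ∩ Arjun ∩ Elena: 08:30-09:15, 09:30-10:30, 14:15-16:15.
Summing the common windows: 45 + 60 + 120 = 225 minutes.

225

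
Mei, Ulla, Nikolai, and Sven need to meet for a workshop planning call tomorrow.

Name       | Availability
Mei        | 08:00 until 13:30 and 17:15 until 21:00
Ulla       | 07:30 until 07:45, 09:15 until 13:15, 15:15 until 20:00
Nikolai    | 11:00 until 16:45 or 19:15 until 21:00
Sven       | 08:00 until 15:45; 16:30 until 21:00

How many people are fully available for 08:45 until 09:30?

Mei and Sven can make the full 08:45-09:30 slot — that's 2.

2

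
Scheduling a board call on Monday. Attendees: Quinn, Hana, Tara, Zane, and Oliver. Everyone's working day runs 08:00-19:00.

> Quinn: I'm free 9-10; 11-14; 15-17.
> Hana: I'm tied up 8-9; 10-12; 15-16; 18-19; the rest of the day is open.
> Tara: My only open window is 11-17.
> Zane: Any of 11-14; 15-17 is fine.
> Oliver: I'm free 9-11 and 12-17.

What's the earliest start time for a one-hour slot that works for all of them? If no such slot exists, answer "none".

Quinn free: 09:00-10:00, 11:00-14:00, 15:00-17:00.
Hana free: 09:00-10:00, 12:00-15:00, 16:00-18:00 (invert busy blocks within the working day).
Tara free: 11:00-17:00.
Zane free: 11:00-14:00, 15:00-17:00.
Oliver free: 09:00-11:00, 12:00-17:00.
Quinn ∩ Hana: 09:00-10:00, 12:00-14:00, 16:00-17:00.
Quinn ∩ Hana ∩ Tara: 12:00-14:00, 16:00-17:00.
Quinn ∩ Hana ∩ Tara ∩ Zane: 12:00-14:00, 16:00-17:00.
Quinn ∩ Hana ∩ Tara ∩ Zane ∩ Oliver: 12:00-14:00, 16:00-17:00.
The first common window of at least 60 minutes is 12:00-14:00, so the earliest start is 12:00.

12:00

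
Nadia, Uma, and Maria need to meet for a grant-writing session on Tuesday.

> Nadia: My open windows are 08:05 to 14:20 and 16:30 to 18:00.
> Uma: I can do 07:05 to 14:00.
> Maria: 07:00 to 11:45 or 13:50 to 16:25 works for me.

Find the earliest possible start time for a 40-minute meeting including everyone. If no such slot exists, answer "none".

Nadia ∩ Uma: 08:05-14:00.
Nadia ∩ Uma ∩ Maria: 08:05-11:45, 13:50-14:00.
Those are the intersection windows.
The first common window of at least 40 minutes is 08:05-11:45, so the earliest start is 08:05.

08:05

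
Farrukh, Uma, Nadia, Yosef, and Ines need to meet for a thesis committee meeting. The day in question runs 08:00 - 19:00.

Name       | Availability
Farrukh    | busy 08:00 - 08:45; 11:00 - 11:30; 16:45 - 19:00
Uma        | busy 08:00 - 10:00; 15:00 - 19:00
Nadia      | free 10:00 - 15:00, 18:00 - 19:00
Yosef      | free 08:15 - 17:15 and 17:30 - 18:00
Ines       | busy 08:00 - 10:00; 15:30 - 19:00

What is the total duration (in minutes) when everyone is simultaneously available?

270

Farrukh free: 08:45-11:00, 11:30-16:45 (invert busy blocks within the working day).
Uma free: 10:00-15:00 (invert busy blocks within the working day).
Nadia free: 10:00-15:00, 18:00-19:00.
Yosef free: 08:15-17:15, 17:30-18:00.
Ines free: 10:00-15:30 (invert busy blocks within the working day).
Farrukh ∩ Uma: 10:00-11:00, 11:30-15:00.
Farrukh ∩ Uma ∩ Nadia: 10:00-11:00, 11:30-15:00.
Farrukh ∩ Uma ∩ Nadia ∩ Yosef: 10:00-11:00, 11:30-15:00.
Farrukh ∩ Uma ∩ Nadia ∩ Yosef ∩ Ines: 10:00-11:00, 11:30-15:00.
Those are the intersection windows.
Summing the common windows: 60 + 210 = 270 minutes.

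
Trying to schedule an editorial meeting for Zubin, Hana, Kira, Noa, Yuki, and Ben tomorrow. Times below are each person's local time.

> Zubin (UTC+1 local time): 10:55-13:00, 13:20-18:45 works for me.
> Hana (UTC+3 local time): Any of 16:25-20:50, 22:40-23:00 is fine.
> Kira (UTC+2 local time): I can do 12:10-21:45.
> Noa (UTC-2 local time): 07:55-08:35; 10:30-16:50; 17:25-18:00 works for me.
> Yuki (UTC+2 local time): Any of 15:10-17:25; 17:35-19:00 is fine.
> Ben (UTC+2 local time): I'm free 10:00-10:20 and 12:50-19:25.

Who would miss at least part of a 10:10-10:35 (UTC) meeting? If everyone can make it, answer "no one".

Zubin in UTC: 09:55-12:00, 12:20-17:45 (subtract 1h to convert from UTC+1).
Hana in UTC: 13:25-17:50, 19:40-20:00 (subtract 3h to convert from UTC+3).
Kira in UTC: 10:10-19:45 (subtract 2h to convert from UTC+2).
Noa in UTC: 09:55-10:35, 12:30-18:50, 19:25-20:00 (add 2h to convert from UTC-2).
Yuki in UTC: 13:10-15:25, 15:35-17:00 (subtract 2h to convert from UTC+2).
Ben in UTC: 08:00-08:20, 10:50-17:25 (subtract 2h to convert from UTC+2).
Zubin: free for 10:10-10:35. Hana: not fully free for 10:10-10:35. Kira: free for 10:10-10:35. Noa: free for 10:10-10:35. Yuki: not fully free for 10:10-10:35. Ben: not fully free for 10:10-10:35.

Ben, Hana, Yuki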